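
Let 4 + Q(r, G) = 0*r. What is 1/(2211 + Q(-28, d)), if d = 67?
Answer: 1/2207 ≈ 0.00045310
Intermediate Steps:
Q(r, G) = -4 (Q(r, G) = -4 + 0*r = -4 + 0 = -4)
1/(2211 + Q(-28, d)) = 1/(2211 - 4) = 1/2207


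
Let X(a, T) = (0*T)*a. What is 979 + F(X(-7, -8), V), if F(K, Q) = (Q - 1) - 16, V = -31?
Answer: 931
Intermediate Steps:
X(a, T) = 0 (X(a, T) = 0*a = 0)
F(K, Q) = -17 + Q (F(K, Q) = (-1 + Q) - 16 = -17 + Q)
979 + F(X(-7, -8), V) = 979 + (-17 - 31) = 979 - 48 = 931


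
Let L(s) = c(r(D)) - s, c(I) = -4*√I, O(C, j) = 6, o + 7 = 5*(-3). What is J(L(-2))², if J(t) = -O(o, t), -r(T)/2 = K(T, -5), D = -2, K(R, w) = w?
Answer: 36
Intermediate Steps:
o = -22 (o = -7 + 5*(-3) = -7 - 15 = -22)
r(T) = 10 (r(T) = -2*(-5) = 10)
L(s) = -s - 4*√10 (L(s) = -4*√10 - s = -s - 4*√10)
J(t) = -6 (J(t) = -1*6 = -6)
J(L(-2))² = (-6)² = 36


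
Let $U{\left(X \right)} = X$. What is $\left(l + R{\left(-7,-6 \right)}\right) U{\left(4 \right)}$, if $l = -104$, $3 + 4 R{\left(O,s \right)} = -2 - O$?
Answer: $-414$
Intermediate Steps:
$R{\left(O,s \right)} = - \frac{5}{4} - \frac{O}{4}$ ($R{\left(O,s \right)} = - \frac{3}{4} + \frac{-2 - O}{4} = - \frac{3}{4} - \left(\frac{1}{2} + \frac{O}{4}\right) = - \frac{5}{4} - \frac{O}{4}$)
$\left(l + R{\left(-7,-6 \right)}\right) U{\left(4 \right)} = \left(-104 - - \frac{1}{2}\right) 4 = \left(-104 + \left(- \frac{5}{4} + \frac{7}{4}\right)\right) 4 = \left(-104 + \frac{1}{2}\right) 4 = \left(- \frac{207}{2}\right) 4 = -414$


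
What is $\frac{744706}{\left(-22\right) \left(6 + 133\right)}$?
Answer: $- \frac{372353}{1529} \approx -243.53$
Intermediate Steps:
$\frac{744706}{\left(-22\right) \left(6 + 133\right)} = \frac{744706}{\left(-22\right) 139} = \frac{744706}{-3058} = 744706 \left(- \frac{1}{3058}\right) = - \frac{372353}{1529}$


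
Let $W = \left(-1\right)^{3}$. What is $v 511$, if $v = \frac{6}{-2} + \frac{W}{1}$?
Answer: $-2044$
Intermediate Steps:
$W = -1$
$v = -4$ ($v = \frac{6}{-2} - 1^{-1} = 6 \left(- \frac{1}{2}\right) - 1 = -3 - 1 = -4$)
$v 511 = \left(-4\right) 511 = -2044$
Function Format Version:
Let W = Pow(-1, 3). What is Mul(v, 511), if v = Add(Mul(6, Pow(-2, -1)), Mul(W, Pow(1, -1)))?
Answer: -2044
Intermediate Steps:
W = -1
v = -4 (v = Add(Mul(6, Pow(-2, -1)), Mul(-1, Pow(1, -1))) = Add(Mul(6, Rational(-1, 2)), Mul(-1, 1)) = Add(-3, -1) = -4)
Mul(v, 511) = Mul(-4, 511) = -2044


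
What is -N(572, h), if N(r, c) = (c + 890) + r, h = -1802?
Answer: 340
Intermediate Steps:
N(r, c) = 890 + c + r (N(r, c) = (890 + c) + r = 890 + c + r)
-N(572, h) = -(890 - 1802 + 572) = -1*(-340) = 340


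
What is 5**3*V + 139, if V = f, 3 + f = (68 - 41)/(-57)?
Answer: -5609/19 ≈ -295.21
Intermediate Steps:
f = -66/19 (f = -3 + (68 - 41)/(-57) = -3 + 27*(-1/57) = -3 - 9/19 = -66/19 ≈ -3.4737)
V = -66/19 ≈ -3.4737
5**3*V + 139 = 5**3*(-66/19) + 139 = 125*(-66/19) + 139 = -8250/19 + 139 = -5609/19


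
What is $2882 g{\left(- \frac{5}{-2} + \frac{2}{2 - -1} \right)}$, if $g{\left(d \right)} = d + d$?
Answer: $\frac{54758}{3} \approx 18253.0$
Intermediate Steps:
$g{\left(d \right)} = 2 d$
$2882 g{\left(- \frac{5}{-2} + \frac{2}{2 - -1} \right)} = 2882 \cdot 2 \left(- \frac{5}{-2} + \frac{2}{2 - -1}\right) = 2882 \cdot 2 \left(\left(-5\right) \left(- \frac{1}{2}\right) + \frac{2}{2 + 1}\right) = 2882 \cdot 2 \left(\frac{5}{2} + \frac{2}{3}\right) = 2882 \cdot 2 \cdot \frac{19}{6} = 2882 \cdot \frac{19}{3} = \frac{54758}{3}$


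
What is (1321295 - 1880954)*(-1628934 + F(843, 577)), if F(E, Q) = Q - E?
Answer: 911796442800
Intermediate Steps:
(1321295 - 1880954)*(-1628934 + F(843, 577)) = (1321295 - 1880954)*(-1628934 + (577 - 1*843)) = -559659*(-1628934 + (577 - 843)) = -559659*(-1628934 - 266) = -559659*(-1629200) = 911796442800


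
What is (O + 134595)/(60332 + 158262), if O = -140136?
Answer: -5541/218594 ≈ -0.025348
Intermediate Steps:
(O + 134595)/(60332 + 158262) = (-140136 + 134595)/(60332 + 158262) = -5541/218594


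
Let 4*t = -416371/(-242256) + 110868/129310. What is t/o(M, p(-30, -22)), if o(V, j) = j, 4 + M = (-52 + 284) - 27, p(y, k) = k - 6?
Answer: -40349686109/1754262908160 ≈ -0.023001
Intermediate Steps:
p(y, k) = -6 + k
M = 201 (M = -4 + ((-52 + 284) - 27) = -4 + (232 - 27) = -4 + 205 = 201)
t = 40349686109/62652246720 (t = (-416371/(-242256) + 110868/129310)/4 = (-416371*(-1/242256) + 110868*(1/129310))/4 = (416371/242256 + 55434/64655)/4 = (¼)*(40349686109/15663061680) = 40349686109/62652246720 ≈ 0.64403)
t/o(M, p(-30, -22)) = 40349686109/(62652246720*(-6 - 22)) = (40349686109/62652246720)/(-28) = (40349686109/62652246720)*(-1/28) = -40349686109/1754262908160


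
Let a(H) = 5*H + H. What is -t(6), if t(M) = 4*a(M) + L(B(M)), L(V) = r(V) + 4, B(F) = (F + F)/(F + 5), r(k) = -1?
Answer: -147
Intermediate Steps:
a(H) = 6*H
B(F) = 2*F/(5 + F) (B(F) = (2*F)/(5 + F) = 2*F/(5 + F))
L(V) = 3 (L(V) = -1 + 4 = 3)
t(M) = 3 + 24*M (t(M) = 4*(6*M) + 3 = 24*M + 3 = 3 + 24*M)
-t(6) = -(3 + 24*6) = -(3 + 144) = -1*147 = -147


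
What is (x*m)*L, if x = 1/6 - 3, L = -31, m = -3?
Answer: -527/2 ≈ -263.50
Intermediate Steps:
x = -17/6 (x = ⅙ - 3 = -17/6 ≈ -2.8333)
(x*m)*L = -17/6*(-3)*(-31) = (17/2)*(-31) = -527/2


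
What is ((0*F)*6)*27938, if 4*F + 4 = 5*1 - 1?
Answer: 0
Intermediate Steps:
F = 0 (F = -1 + (5*1 - 1)/4 = -1 + (5 - 1)/4 = -1 + (1/4)*4 = -1 + 1 = 0)
((0*F)*6)*27938 = ((0*0)*6)*27938 = (0*6)*27938 = 0*27938 = 0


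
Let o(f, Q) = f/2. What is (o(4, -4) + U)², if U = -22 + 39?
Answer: 361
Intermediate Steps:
o(f, Q) = f/2 (o(f, Q) = f*(½) = f/2)
U = 17
(o(4, -4) + U)² = ((½)*4 + 17)² = (2 + 17)² = 19² = 361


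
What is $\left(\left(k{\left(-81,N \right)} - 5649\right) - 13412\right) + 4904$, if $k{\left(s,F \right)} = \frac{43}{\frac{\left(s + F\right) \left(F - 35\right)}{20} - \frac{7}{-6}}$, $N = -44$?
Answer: $- \frac{84077907}{5939} \approx -14157.0$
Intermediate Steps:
$k{\left(s,F \right)} = \frac{43}{\frac{7}{6} + \frac{\left(-35 + F\right) \left(F + s\right)}{20}}$ ($k{\left(s,F \right)} = \frac{43}{\left(F + s\right) \left(-35 + F\right) \frac{1}{20} - - \frac{7}{6}} = \frac{43}{\left(-35 + F\right) \left(F + s\right) \frac{1}{20} + \frac{7}{6}} = \frac{43}{\frac{\left(-35 + F\right) \left(F + s\right)}{20} + \frac{7}{6}} = \frac{43}{\frac{7}{6} + \frac{\left(-35 + F\right) \left(F + s\right)}{20}}$)
$\left(\left(k{\left(-81,N \right)} - 5649\right) - 13412\right) + 4904 = \left(\left(\frac{2580}{70 - -4620 - -8505 + 3 \left(-44\right)^{2} + 3 \left(-44\right) \left(-81\right)} - 5649\right) - 13412\right) + 4904 = \left(\left(\frac{2580}{70 + 4620 + 8505 + 3 \cdot 1936 + 10692} - 5649\right) - 13412\right) + 4904 = \left(\left(\frac{2580}{70 + 4620 + 8505 + 5808 + 10692} - 5649\right) - 13412\right) + 4904 = \left(\left(\frac{2580}{29695} - 5649\right) - 13412\right) + 4904 = \left(\left(2580 \cdot \frac{1}{29695} - 5649\right) - 13412\right) + 4904 = \left(\left(\frac{516}{5939} - 5649\right) - 13412\right) + 4904 = \left(- \frac{33548895}{5939} - 13412\right) + 4904 = - \frac{113202763}{5939} + 4904 = - \frac{84077907}{5939}$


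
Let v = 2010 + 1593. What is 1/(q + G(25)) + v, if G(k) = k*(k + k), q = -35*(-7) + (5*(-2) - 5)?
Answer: 5332441/1480 ≈ 3603.0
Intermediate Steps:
q = 230 (q = 245 + (-10 - 5) = 245 - 15 = 230)
v = 3603
G(k) = 2*k² (G(k) = k*(2*k) = 2*k²)
1/(q + G(25)) + v = 1/(230 + 2*25²) + 3603 = 1/(230 + 2*625) + 3603 = 1/(230 + 1250) + 3603 = 1/1480 + 3603 = 5332441/1480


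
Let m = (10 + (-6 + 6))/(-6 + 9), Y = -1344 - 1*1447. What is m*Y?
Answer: -27910/3 ≈ -9303.3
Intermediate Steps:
Y = -2791 (Y = -1344 - 1447 = -2791)
m = 10/3 (m = (10 + 0)/3 = 10*(⅓) = 10/3 ≈ 3.3333)
m*Y = (10/3)*(-2791) = -27910/3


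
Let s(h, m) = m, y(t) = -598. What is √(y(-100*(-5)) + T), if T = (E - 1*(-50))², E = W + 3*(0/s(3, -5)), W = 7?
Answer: √2651 ≈ 51.488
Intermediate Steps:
E = 7 (E = 7 + 3*(0/(-5)) = 7 + 3*(0*(-⅕)) = 7 + 3*0 = 7 + 0 = 7)
T = 3249 (T = (7 - 1*(-50))² = (7 + 50)² = 57² = 3249)
√(y(-100*(-5)) + T) = √(-598 + 3249) = √2651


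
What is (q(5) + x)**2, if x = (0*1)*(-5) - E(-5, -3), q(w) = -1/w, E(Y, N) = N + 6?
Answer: 256/25 ≈ 10.240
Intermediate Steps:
E(Y, N) = 6 + N
x = -3 (x = (0*1)*(-5) - (6 - 3) = 0*(-5) - 1*3 = 0 - 3 = -3)
(q(5) + x)**2 = (-1/5 - 3)**2 = (-16/5)**2 = 256/25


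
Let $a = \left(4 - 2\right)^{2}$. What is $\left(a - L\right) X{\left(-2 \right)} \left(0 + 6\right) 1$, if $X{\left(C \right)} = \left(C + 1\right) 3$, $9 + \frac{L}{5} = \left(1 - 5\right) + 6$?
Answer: $-702$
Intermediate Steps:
$L = -35$ ($L = -45 + 5 \left(\left(1 - 5\right) + 6\right) = -45 + 5 \left(-4 + 6\right) = -45 + 5 \cdot 2 = -45 + 10 = -35$)
$X{\left(C \right)} = 3 + 3 C$ ($X{\left(C \right)} = \left(1 + C\right) 3 = 3 + 3 C$)
$a = 4$ ($a = 2^{2} = 4$)
$\left(a - L\right) X{\left(-2 \right)} \left(0 + 6\right) 1 = \left(4 - -35\right) \left(3 + 3 \left(-2\right)\right) \left(0 + 6\right) 1 = \left(4 + 35\right) \left(3 - 6\right) 6 \cdot 1 = 39 \left(-3\right) 6 = \left(-117\right) 6 = -702$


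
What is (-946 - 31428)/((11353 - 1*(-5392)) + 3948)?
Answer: -32374/20693 ≈ -1.5645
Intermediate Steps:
(-946 - 31428)/((11353 - 1*(-5392)) + 3948) = -32374/((11353 + 5392) + 3948) = -32374/(16745 + 3948) = -32374/20693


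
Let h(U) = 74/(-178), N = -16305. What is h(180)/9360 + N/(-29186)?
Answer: 6790818659/12156552720 ≈ 0.55861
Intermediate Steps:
h(U) = -37/89 (h(U) = 74*(-1/178) = -37/89)
h(180)/9360 + N/(-29186) = -37/89/9360 - 16305/(-29186) = -37/89*1/9360 - 16305*(-1/29186) = -37/833040 + 16305/29186 = 6790818659/12156552720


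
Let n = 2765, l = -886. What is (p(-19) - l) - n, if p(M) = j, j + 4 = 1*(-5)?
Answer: -1888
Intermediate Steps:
j = -9 (j = -4 + 1*(-5) = -4 - 5 = -9)
p(M) = -9
(p(-19) - l) - n = (-9 - 1*(-886)) - 1*2765 = (-9 + 886) - 2765 = 877 - 2765 = -1888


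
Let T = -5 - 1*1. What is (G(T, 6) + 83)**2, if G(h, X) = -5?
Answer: 6084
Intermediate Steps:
T = -6 (T = -5 - 1 = -6)
(G(T, 6) + 83)**2 = (-5 + 83)**2 = 78**2 = 6084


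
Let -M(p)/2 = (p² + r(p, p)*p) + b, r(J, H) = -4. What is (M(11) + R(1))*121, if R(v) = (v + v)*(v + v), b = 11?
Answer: -20812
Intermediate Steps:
R(v) = 4*v² (R(v) = (2*v)*(2*v) = 4*v²)
M(p) = -22 - 2*p² + 8*p (M(p) = -2*((p² - 4*p) + 11) = -2*(11 + p² - 4*p) = -22 - 2*p² + 8*p)
(M(11) + R(1))*121 = ((-22 - 2*11² + 8*11) + 4*1²)*121 = ((-22 - 2*121 + 88) + 4*1)*121 = ((-22 - 242 + 88) + 4)*121 = (-176 + 4)*121 = -172*121 = -20812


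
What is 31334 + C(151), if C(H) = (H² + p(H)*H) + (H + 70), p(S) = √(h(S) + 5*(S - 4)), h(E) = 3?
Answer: 54356 + 453*√82 ≈ 58458.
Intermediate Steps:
p(S) = √(-17 + 5*S) (p(S) = √(3 + 5*(S - 4)) = √(3 + 5*(-4 + S)) = √(3 + (-20 + 5*S)) = √(-17 + 5*S))
C(H) = 70 + H + H² + H*√(-17 + 5*H) (C(H) = (H² + √(-17 + 5*H)*H) + (H + 70) = (H² + H*√(-17 + 5*H)) + (70 + H) = 70 + H + H² + H*√(-17 + 5*H))
31334 + C(151) = 31334 + (70 + 151 + 151² + 151*√(-17 + 5*151)) = 31334 + (70 + 151 + 22801 + 151*√(-17 + 755)) = 31334 + (70 + 151 + 22801 + 151*√738) = 31334 + (70 + 151 + 22801 + 151*(3*√82)) = 31334 + (70 + 151 + 22801 + 453*√82) = 31334 + (23022 + 453*√82) = 54356 + 453*√82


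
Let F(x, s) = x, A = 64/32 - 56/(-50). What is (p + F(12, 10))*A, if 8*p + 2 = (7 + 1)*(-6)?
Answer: 897/50 ≈ 17.940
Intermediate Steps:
A = 78/25 (A = 64*(1/32) - 56*(-1/50) = 2 + 28/25 = 78/25 ≈ 3.1200)
p = -25/4 (p = -1/4 + ((7 + 1)*(-6))/8 = -1/4 + (8*(-6))/8 = -1/4 + (1/8)*(-48) = -1/4 - 6 = -25/4 ≈ -6.2500)
(p + F(12, 10))*A = (-25/4 + 12)*(78/25) = (23/4)*(78/25) = 897/50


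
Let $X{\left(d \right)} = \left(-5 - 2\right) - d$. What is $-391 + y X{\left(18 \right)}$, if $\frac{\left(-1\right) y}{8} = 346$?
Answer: $68809$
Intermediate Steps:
$y = -2768$ ($y = \left(-8\right) 346 = -2768$)
$X{\left(d \right)} = -7 - d$
$-391 + y X{\left(18 \right)} = -391 - 2768 \left(-7 - 18\right) = -391 - -69200 = -391 + 69200 = 68809$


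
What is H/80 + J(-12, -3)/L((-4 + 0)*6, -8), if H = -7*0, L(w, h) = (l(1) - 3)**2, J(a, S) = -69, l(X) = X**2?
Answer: -69/4 ≈ -17.250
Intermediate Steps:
L(w, h) = 4 (L(w, h) = (1**2 - 3)**2 = (1 - 3)**2 = (-2)**2 = 4)
H = 0
H/80 + J(-12, -3)/L((-4 + 0)*6, -8) = 0/80 - 69/4 = 0*(1/80) - 69*1/4 = 0 - 69/4 = -69/4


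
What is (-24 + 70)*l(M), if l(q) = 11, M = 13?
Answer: 506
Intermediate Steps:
(-24 + 70)*l(M) = (-24 + 70)*11 = 46*11 = 506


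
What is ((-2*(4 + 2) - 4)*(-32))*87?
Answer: 44544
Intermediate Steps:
((-2*(4 + 2) - 4)*(-32))*87 = ((-2*6 - 4)*(-32))*87 = ((-12 - 4)*(-32))*87 = -16*(-32)*87 = 512*87 = 44544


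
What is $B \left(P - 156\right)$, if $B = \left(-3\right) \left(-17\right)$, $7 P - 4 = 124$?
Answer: $- \frac{49164}{7} \approx -7023.4$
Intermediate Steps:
$P = \frac{128}{7}$ ($P = \frac{4}{7} + \frac{1}{7} \cdot 124 = \frac{4}{7} + \frac{124}{7} = \frac{128}{7} \approx 18.286$)
$B = 51$
$B \left(P - 156\right) = 51 \left(\frac{128}{7} - 156\right) = 51 \left(- \frac{964}{7}\right) = - \frac{49164}{7}$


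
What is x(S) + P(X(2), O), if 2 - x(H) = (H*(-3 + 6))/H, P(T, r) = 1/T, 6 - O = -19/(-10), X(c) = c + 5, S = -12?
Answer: -6/7 ≈ -0.85714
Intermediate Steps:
X(c) = 5 + c
O = 41/10 (O = 6 - (-19)/(-10) = 6 - (-19)*(-1)/10 = 6 - 1*19/10 = 6 - 19/10 = 41/10 ≈ 4.1000)
x(H) = -1 (x(H) = 2 - H*(-3 + 6)/H = 2 - H*3/H = 2 - 3*H/H = 2 - 1*3 = 2 - 3 = -1)
x(S) + P(X(2), O) = -1 + 1/(5 + 2) = -1 + 1/7 = -1 + ⅐ = -6/7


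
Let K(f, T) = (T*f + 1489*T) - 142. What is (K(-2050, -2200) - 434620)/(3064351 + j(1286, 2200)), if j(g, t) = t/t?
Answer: 399719/1532176 ≈ 0.26088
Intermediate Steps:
j(g, t) = 1
K(f, T) = -142 + 1489*T + T*f (K(f, T) = (1489*T + T*f) - 142 = -142 + 1489*T + T*f)
(K(-2050, -2200) - 434620)/(3064351 + j(1286, 2200)) = ((-142 + 1489*(-2200) - 2200*(-2050)) - 434620)/(3064351 + 1) = ((-142 - 3275800 + 4510000) - 434620)/3064352 = (1234058 - 434620)*(1/3064352) = 799438*(1/3064352) = 399719/1532176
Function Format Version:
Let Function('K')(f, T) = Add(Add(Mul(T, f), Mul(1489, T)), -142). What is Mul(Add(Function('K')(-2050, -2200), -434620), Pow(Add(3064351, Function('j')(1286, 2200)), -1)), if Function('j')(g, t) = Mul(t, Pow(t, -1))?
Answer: Rational(399719, 1532176) ≈ 0.26088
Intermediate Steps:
Function('j')(g, t) = 1
Function('K')(f, T) = Add(-142, Mul(1489, T), Mul(T, f)) (Function('K')(f, T) = Add(Add(Mul(1489, T), Mul(T, f)), -142) = Add(-142, Mul(1489, T), Mul(T, f)))
Mul(Add(Function('K')(-2050, -2200), -434620), Pow(Add(3064351, Function('j')(1286, 2200)), -1)) = Mul(Add(Add(-142, Mul(1489, -2200), Mul(-2200, -2050)), -434620), Pow(Add(3064351, 1), -1)) = Mul(Add(Add(-142, -3275800, 4510000), -434620), Pow(3064352, -1)) = Mul(Add(1234058, -434620), Rational(1, 3064352)) = Mul(799438, Rational(1, 3064352)) = Rational(399719, 1532176)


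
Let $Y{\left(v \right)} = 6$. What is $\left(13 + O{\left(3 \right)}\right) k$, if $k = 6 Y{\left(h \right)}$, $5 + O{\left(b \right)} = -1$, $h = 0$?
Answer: $252$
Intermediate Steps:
$O{\left(b \right)} = -6$ ($O{\left(b \right)} = -5 - 1 = -6$)
$k = 36$ ($k = 6 \cdot 6 = 36$)
$\left(13 + O{\left(3 \right)}\right) k = \left(13 - 6\right) 36 = 7 \cdot 36 = 252$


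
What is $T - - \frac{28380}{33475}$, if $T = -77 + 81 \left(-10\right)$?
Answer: $- \frac{5932789}{6695} \approx -886.15$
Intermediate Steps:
$T = -887$ ($T = -77 - 810 = -887$)
$T - - \frac{28380}{33475} = -887 - - \frac{28380}{33475} = -887 - \left(-28380\right) \frac{1}{33475} = -887 - - \frac{5676}{6695} = -887 + \frac{5676}{6695} = - \frac{5932789}{6695}$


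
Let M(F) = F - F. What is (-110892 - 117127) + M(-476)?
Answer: -228019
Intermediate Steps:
M(F) = 0
(-110892 - 117127) + M(-476) = (-110892 - 117127) + 0 = -228019 + 0 = -228019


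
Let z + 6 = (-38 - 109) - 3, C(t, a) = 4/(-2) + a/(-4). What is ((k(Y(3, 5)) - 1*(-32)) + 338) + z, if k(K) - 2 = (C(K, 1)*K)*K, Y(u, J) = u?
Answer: 783/4 ≈ 195.75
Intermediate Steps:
C(t, a) = -2 - a/4 (C(t, a) = 4*(-½) + a*(-¼) = -2 - a/4)
k(K) = 2 - 9*K²/4 (k(K) = 2 + ((-2 - ¼*1)*K)*K = 2 + ((-2 - ¼)*K)*K = 2 + (-9*K/4)*K = 2 - 9*K²/4)
z = -156 (z = -6 + ((-38 - 109) - 3) = -6 + (-147 - 3) = -6 - 150 = -156)
((k(Y(3, 5)) - 1*(-32)) + 338) + z = (((2 - 9/4*3²) - 1*(-32)) + 338) - 156 = (((2 - 9/4*9) + 32) + 338) - 156 = (((2 - 81/4) + 32) + 338) - 156 = ((-73/4 + 32) + 338) - 156 = (55/4 + 338) - 156 = 1407/4 - 156 = 783/4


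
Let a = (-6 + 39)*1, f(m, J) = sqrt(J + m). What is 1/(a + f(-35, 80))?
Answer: 11/348 - sqrt(5)/348 ≈ 0.025184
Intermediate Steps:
a = 33 (a = 33*1 = 33)
1/(a + f(-35, 80)) = 1/(33 + sqrt(80 - 35)) = 1/(33 + sqrt(45)) = 1/(33 + 3*sqrt(5))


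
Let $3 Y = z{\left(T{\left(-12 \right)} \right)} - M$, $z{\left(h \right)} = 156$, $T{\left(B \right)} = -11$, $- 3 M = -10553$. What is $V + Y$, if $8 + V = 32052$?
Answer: $\frac{278311}{9} \approx 30923.0$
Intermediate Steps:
$V = 32044$ ($V = -8 + 32052 = 32044$)
$M = \frac{10553}{3}$ ($M = \left(- \frac{1}{3}\right) \left(-10553\right) = \frac{10553}{3} \approx 3517.7$)
$Y = - \frac{10085}{9}$ ($Y = \frac{156 - \frac{10553}{3}}{3} = \frac{1}{3} \left(- \frac{10085}{3}\right) = - \frac{10085}{9} \approx -1120.6$)
$V + Y = 32044 - \frac{10085}{9} = \frac{278311}{9}$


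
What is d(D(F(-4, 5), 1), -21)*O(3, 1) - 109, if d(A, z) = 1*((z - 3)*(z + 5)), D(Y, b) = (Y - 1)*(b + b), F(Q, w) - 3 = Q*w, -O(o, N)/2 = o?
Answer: -2413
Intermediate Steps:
O(o, N) = -2*o
F(Q, w) = 3 + Q*w
D(Y, b) = 2*b*(-1 + Y) (D(Y, b) = (-1 + Y)*(2*b) = 2*b*(-1 + Y))
d(A, z) = (-3 + z)*(5 + z) (d(A, z) = 1*((-3 + z)*(5 + z)) = (-3 + z)*(5 + z))
d(D(F(-4, 5), 1), -21)*O(3, 1) - 109 = (-15 + (-21)² + 2*(-21))*(-2*3) - 109 = (-15 + 441 - 42)*(-6) - 109 = 384*(-6) - 109 = -2304 - 109 = -2413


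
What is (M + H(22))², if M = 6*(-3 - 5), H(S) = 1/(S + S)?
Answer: 4456321/1936 ≈ 2301.8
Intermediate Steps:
H(S) = 1/(2*S)
M = -48 (M = 6*(-8) = -48)
(M + H(22))² = (-48 + (½)/22)² = (-48 + (½)*(1/22))² = (-48 + 1/44)² = (-2111/44)² = 4456321/1936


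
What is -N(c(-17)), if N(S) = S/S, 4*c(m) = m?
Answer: -1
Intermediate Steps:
c(m) = m/4
N(S) = 1
-N(c(-17)) = -1*1 = -1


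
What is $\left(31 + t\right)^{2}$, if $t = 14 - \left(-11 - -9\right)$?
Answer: $2209$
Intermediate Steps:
$t = 16$ ($t = 14 - \left(-11 + 9\right) = 14 - -2 = 14 + 2 = 16$)
$\left(31 + t\right)^{2} = \left(31 + 16\right)^{2} = 47^{2} = 2209$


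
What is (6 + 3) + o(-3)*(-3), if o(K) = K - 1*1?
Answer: 21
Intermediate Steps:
o(K) = -1 + K (o(K) = K - 1 = -1 + K)
(6 + 3) + o(-3)*(-3) = (6 + 3) + (-1 - 3)*(-3) = 9 - 4*(-3) = 9 + 12 = 21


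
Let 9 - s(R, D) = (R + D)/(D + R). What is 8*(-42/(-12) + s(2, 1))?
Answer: 92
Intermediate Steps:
s(R, D) = 8 (s(R, D) = 9 - (R + D)/(D + R) = 9 - (D + R)/(D + R) = 9 - 1*1 = 9 - 1 = 8)
8*(-42/(-12) + s(2, 1)) = 8*(-42/(-12) + 8) = 8*(-42*(-1/12) + 8) = 8*(7/2 + 8) = 8*(23/2) = 92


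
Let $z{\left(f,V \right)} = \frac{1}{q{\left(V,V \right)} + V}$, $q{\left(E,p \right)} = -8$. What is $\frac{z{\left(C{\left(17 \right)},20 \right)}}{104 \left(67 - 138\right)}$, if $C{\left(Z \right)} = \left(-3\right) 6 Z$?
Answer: $- \frac{1}{88608} \approx -1.1286 \cdot 10^{-5}$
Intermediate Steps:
$C{\left(Z \right)} = - 18 Z$
$z{\left(f,V \right)} = \frac{1}{-8 + V}$
$\frac{z{\left(C{\left(17 \right)},20 \right)}}{104 \left(67 - 138\right)} = \frac{1}{\left(-8 + 20\right) 104 \left(67 - 138\right)} = \frac{1}{12 \cdot 104 \left(-71\right)} = \frac{1}{12 \left(-7384\right)} = \frac{1}{12} \left(- \frac{1}{7384}\right) = - \frac{1}{88608}$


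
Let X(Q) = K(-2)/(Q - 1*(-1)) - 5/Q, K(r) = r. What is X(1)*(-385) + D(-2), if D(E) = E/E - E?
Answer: 2313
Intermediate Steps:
D(E) = 1 - E
X(Q) = -5/Q - 2/(1 + Q) (X(Q) = -2/(Q - 1*(-1)) - 5/Q = -2/(Q + 1) - 5/Q = -2/(1 + Q) - 5/Q = -5/Q - 2/(1 + Q))
X(1)*(-385) + D(-2) = ((-5 - 7*1)/(1*(1 + 1)))*(-385) + (1 - 1*(-2)) = (1*(-5 - 7)/2)*(-385) + (1 + 2) = (1*(1/2)*(-12))*(-385) + 3 = -6*(-385) + 3 = 2310 + 3 = 2313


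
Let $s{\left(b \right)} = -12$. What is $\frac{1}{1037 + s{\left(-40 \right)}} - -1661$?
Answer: $\frac{1702526}{1025} \approx 1661.0$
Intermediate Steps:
$\frac{1}{1037 + s{\left(-40 \right)}} - -1661 = \frac{1}{1037 - 12} - -1661 = \frac{1}{1025} + 1661 = \frac{1702526}{1025}$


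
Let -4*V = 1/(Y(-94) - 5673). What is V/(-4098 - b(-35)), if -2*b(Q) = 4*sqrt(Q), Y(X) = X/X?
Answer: -2049/190508231936 - I*sqrt(35)/190508231936 ≈ -1.0755e-8 - 3.1054e-11*I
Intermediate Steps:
Y(X) = 1
V = 1/22688 (V = -1/(4*(1 - 5673)) = -1/4/(-5672) = -1/4*(-1/5672) = 1/22688 ≈ 4.4076e-5)
b(Q) = -2*sqrt(Q)
V/(-4098 - b(-35)) = 1/(22688*(-4098 - (-2)*sqrt(-35))) = 1/(22688*(-4098 - (-2)*I*sqrt(35))) = 1/(22688*(-4098 + 2*I*sqrt(35)))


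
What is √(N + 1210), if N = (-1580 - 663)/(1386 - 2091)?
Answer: √602981565/705 ≈ 34.831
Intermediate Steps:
N = 2243/705 (N = -2243/(-705) = -2243*(-1/705) = 2243/705 ≈ 3.1816)
√(N + 1210) = √(2243/705 + 1210) = √(855293/705) = √602981565/705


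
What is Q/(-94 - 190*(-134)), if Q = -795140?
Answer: -397570/12683 ≈ -31.347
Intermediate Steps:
Q/(-94 - 190*(-134)) = -795140/(-94 - 190*(-134)) = -795140/(-94 + 25460) = -795140/25366 = -795140*1/25366 = -397570/12683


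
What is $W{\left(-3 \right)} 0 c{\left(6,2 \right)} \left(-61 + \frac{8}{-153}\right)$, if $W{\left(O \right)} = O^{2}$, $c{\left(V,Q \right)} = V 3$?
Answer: $0$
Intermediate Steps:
$c{\left(V,Q \right)} = 3 V$
$W{\left(-3 \right)} 0 c{\left(6,2 \right)} \left(-61 + \frac{8}{-153}\right) = \left(-3\right)^{2} \cdot 0 \cdot 3 \cdot 6 \left(-61 + \frac{8}{-153}\right) = 9 \cdot 0 \cdot 18 \left(-61 + 8 \left(- \frac{1}{153}\right)\right) = 0 \cdot 18 \left(-61 - \frac{8}{153}\right) = 0 \left(- \frac{9341}{153}\right) = 0$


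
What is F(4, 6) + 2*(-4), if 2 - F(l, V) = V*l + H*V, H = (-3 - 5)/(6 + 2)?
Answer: -24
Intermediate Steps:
H = -1 (H = -8/8 = -8*1/8 = -1)
F(l, V) = 2 + V - V*l (F(l, V) = 2 - (V*l - V) = 2 - (-V + V*l) = 2 + (V - V*l) = 2 + V - V*l)
F(4, 6) + 2*(-4) = (2 + 6 - 1*6*4) + 2*(-4) = (2 + 6 - 24) - 8 = -16 - 8 = -24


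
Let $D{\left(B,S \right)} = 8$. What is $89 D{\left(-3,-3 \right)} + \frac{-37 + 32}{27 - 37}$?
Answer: $\frac{1425}{2} \approx 712.5$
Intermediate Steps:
$89 D{\left(-3,-3 \right)} + \frac{-37 + 32}{27 - 37} = 89 \cdot 8 + \frac{-37 + 32}{27 - 37} = 712 - \frac{5}{-10} = 712 - - \frac{1}{2} = 712 + \frac{1}{2} = \frac{1425}{2}$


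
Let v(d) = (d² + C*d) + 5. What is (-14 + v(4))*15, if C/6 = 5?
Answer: 1905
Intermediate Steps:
C = 30 (C = 6*5 = 30)
v(d) = 5 + d² + 30*d (v(d) = (d² + 30*d) + 5 = 5 + d² + 30*d)
(-14 + v(4))*15 = (-14 + (5 + 4² + 30*4))*15 = (-14 + (5 + 16 + 120))*15 = (-14 + 141)*15 = 127*15 = 1905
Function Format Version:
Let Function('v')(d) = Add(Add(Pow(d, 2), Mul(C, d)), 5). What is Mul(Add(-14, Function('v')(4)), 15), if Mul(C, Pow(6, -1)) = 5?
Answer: 1905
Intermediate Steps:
C = 30 (C = Mul(6, 5) = 30)
Function('v')(d) = Add(5, Pow(d, 2), Mul(30, d)) (Function('v')(d) = Add(Add(Pow(d, 2), Mul(30, d)), 5) = Add(5, Pow(d, 2), Mul(30, d)))
Mul(Add(-14, Function('v')(4)), 15) = Mul(Add(-14, Add(5, Pow(4, 2), Mul(30, 4))), 15) = Mul(Add(-14, Add(5, 16, 120)), 15) = Mul(Add(-14, 141), 15) = Mul(127, 15) = 1905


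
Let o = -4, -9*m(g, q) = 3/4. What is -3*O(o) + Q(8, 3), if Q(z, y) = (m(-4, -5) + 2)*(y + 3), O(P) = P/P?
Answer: 17/2 ≈ 8.5000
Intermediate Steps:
m(g, q) = -1/12 (m(g, q) = -1/(3*4) = -1/9*3/4 = -1/12)
O(P) = 1
Q(z, y) = 23/4 + 23*y/12 (Q(z, y) = (-1/12 + 2)*(y + 3) = 23*(3 + y)/12 = 23/4 + 23*y/12)
-3*O(o) + Q(8, 3) = -3*1 + (23/4 + (23/12)*3) = -3 + (23/4 + 23/4) = -3 + 23/2 = 17/2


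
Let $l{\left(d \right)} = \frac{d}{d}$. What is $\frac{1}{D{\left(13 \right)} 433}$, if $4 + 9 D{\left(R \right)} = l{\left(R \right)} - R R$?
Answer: $- \frac{9}{74476} \approx -0.00012084$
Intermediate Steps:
$l{\left(d \right)} = 1$
$D{\left(R \right)} = - \frac{1}{3} - \frac{R^{2}}{9}$ ($D{\left(R \right)} = - \frac{4}{9} + \frac{1 - R R}{9} = - \frac{4}{9} + \frac{1 - R^{2}}{9} = - \frac{4}{9} - \left(- \frac{1}{9} + \frac{R^{2}}{9}\right) = - \frac{1}{3} - \frac{R^{2}}{9}$)
$\frac{1}{D{\left(13 \right)} 433} = \frac{1}{\left(- \frac{1}{3} - \frac{13^{2}}{9}\right) 433} = \frac{1}{\left(- \frac{1}{3} - \frac{169}{9}\right) 433} = \frac{1}{\left(- \frac{172}{9}\right) 433} = \frac{1}{- \frac{74476}{9}} = - \frac{9}{74476}$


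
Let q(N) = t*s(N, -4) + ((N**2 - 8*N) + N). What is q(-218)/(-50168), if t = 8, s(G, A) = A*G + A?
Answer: -27997/25084 ≈ -1.1161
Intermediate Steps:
s(G, A) = A + A*G
q(N) = -32 + N**2 - 39*N (q(N) = 8*(-4*(1 + N)) + ((N**2 - 8*N) + N) = 8*(-4 - 4*N) + (N**2 - 7*N) = (-32 - 32*N) + (N**2 - 7*N) = -32 + N**2 - 39*N)
q(-218)/(-50168) = (-32 + (-218)**2 - 39*(-218))/(-50168) = (-32 + 47524 + 8502)*(-1/50168) = 55994*(-1/50168) = -27997/25084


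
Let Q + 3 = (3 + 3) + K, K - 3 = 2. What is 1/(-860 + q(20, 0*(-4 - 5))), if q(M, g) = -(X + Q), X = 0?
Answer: -1/868 ≈ -0.0011521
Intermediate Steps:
K = 5 (K = 3 + 2 = 5)
Q = 8 (Q = -3 + ((3 + 3) + 5) = -3 + (6 + 5) = -3 + 11 = 8)
q(M, g) = -8 (q(M, g) = -(0 + 8) = -1*8 = -8)
1/(-860 + q(20, 0*(-4 - 5))) = 1/(-860 - 8) = 1/(-868) = -1/868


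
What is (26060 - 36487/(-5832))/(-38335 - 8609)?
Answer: -152018407/273777408 ≈ -0.55526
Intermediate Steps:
(26060 - 36487/(-5832))/(-38335 - 8609) = (26060 - 36487*(-1/5832))/(-46944) = (26060 + 36487/5832)*(-1/46944) = (152018407/5832)*(-1/46944) = -152018407/273777408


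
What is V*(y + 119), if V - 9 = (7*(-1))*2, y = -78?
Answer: -205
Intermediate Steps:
V = -5 (V = 9 + (7*(-1))*2 = 9 - 7*2 = 9 - 14 = -5)
V*(y + 119) = -5*(-78 + 119) = -5*41 = -205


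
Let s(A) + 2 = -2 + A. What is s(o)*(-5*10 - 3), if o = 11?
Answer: -371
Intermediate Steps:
s(A) = -4 + A (s(A) = -2 + (-2 + A) = -4 + A)
s(o)*(-5*10 - 3) = (-4 + 11)*(-5*10 - 3) = 7*(-50 - 3) = 7*(-53) = -371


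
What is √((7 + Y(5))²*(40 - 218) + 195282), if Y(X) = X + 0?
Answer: 15*√754 ≈ 411.89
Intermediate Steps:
Y(X) = X
√((7 + Y(5))²*(40 - 218) + 195282) = √((7 + 5)²*(40 - 218) + 195282) = √(12²*(-178) + 195282) = √(144*(-178) + 195282) = √(-25632 + 195282) = √169650 = 15*√754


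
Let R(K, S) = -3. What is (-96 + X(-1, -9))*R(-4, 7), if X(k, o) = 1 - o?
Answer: 258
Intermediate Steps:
(-96 + X(-1, -9))*R(-4, 7) = (-96 + (1 - 1*(-9)))*(-3) = (-96 + (1 + 9))*(-3) = (-96 + 10)*(-3) = -86*(-3) = 258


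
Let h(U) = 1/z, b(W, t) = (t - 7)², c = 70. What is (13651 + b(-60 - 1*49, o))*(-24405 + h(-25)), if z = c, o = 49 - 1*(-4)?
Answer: -26935538683/70 ≈ -3.8479e+8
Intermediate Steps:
o = 53 (o = 49 + 4 = 53)
z = 70
b(W, t) = (-7 + t)²
h(U) = 1/70
(13651 + b(-60 - 1*49, o))*(-24405 + h(-25)) = (13651 + (-7 + 53)²)*(-24405 + 1/70) = (13651 + 46²)*(-1708349/70) = (13651 + 2116)*(-1708349/70) = 15767*(-1708349/70) = -26935538683/70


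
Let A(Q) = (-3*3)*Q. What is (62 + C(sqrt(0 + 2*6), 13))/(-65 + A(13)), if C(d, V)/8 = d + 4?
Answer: -47/91 - 8*sqrt(3)/91 ≈ -0.66875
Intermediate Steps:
A(Q) = -9*Q
C(d, V) = 32 + 8*d (C(d, V) = 8*(d + 4) = 8*(4 + d) = 32 + 8*d)
(62 + C(sqrt(0 + 2*6), 13))/(-65 + A(13)) = (62 + (32 + 8*sqrt(0 + 2*6)))/(-65 - 9*13) = (62 + (32 + 8*sqrt(0 + 12)))/(-65 - 117) = (62 + (32 + 8*sqrt(12)))/(-182) = (62 + (32 + 8*(2*sqrt(3))))*(-1/182) = (62 + (32 + 16*sqrt(3)))*(-1/182) = (94 + 16*sqrt(3))*(-1/182) = -47/91 - 8*sqrt(3)/91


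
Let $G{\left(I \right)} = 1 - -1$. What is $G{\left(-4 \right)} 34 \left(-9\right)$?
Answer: $-612$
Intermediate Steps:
$G{\left(I \right)} = 2$ ($G{\left(I \right)} = 1 + 1 = 2$)
$G{\left(-4 \right)} 34 \left(-9\right) = 2 \cdot 34 \left(-9\right) = 68 \left(-9\right) = -612$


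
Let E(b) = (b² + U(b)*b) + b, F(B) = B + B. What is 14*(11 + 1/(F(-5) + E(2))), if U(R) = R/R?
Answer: 147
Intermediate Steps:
F(B) = 2*B
U(R) = 1
E(b) = b² + 2*b (E(b) = (b² + 1*b) + b = (b² + b) + b = (b + b²) + b = b² + 2*b)
14*(11 + 1/(F(-5) + E(2))) = 14*(11 + 1/(2*(-5) + 2*(2 + 2))) = 14*(11 + 1/(-10 + 2*4)) = 14*(11 + 1/(-10 + 8)) = 14*(11 + 1/(-2)) = 14*(11 - ½) = 14*(21/2) = 147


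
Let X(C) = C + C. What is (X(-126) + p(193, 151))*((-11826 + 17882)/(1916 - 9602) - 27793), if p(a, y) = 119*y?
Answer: -270339974837/549 ≈ -4.9242e+8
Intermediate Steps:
X(C) = 2*C
(X(-126) + p(193, 151))*((-11826 + 17882)/(1916 - 9602) - 27793) = (2*(-126) + 119*151)*((-11826 + 17882)/(1916 - 9602) - 27793) = (-252 + 17969)*(6056/(-7686) - 27793) = 17717*(6056*(-1/7686) - 27793) = 17717*(-3028/3843 - 27793) = 17717*(-106811527/3843) = -270339974837/549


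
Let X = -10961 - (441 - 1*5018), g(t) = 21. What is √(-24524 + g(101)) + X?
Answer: -6384 + I*√24503 ≈ -6384.0 + 156.53*I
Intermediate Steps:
X = -6384 (X = -10961 - (441 - 5018) = -10961 - 1*(-4577) = -10961 + 4577 = -6384)
√(-24524 + g(101)) + X = √(-24524 + 21) - 6384 = √(-24503) - 6384 = I*√24503 - 6384 = -6384 + I*√24503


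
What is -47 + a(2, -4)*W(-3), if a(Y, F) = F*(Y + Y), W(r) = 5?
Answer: -127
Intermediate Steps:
a(Y, F) = 2*F*Y (a(Y, F) = F*(2*Y) = 2*F*Y)
-47 + a(2, -4)*W(-3) = -47 + (2*(-4)*2)*5 = -47 - 16*5 = -47 - 80 = -127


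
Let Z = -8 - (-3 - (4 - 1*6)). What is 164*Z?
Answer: -1148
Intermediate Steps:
Z = -7 (Z = -8 - (-3 - (4 - 6)) = -8 - (-3 - 1*(-2)) = -8 - (-3 + 2) = -8 - 1*(-1) = -8 + 1 = -7)
164*Z = 164*(-7) = -1148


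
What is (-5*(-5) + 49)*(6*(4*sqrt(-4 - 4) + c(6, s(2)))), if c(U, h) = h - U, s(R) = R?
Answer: -1776 + 3552*I*sqrt(2) ≈ -1776.0 + 5023.3*I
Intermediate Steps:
(-5*(-5) + 49)*(6*(4*sqrt(-4 - 4) + c(6, s(2)))) = (-5*(-5) + 49)*(6*(4*sqrt(-4 - 4) + (2 - 1*6))) = (25 + 49)*(6*(4*sqrt(-8) + (2 - 6))) = 74*(6*(4*(2*I*sqrt(2)) - 4)) = 74*(6*(8*I*sqrt(2) - 4)) = 74*(6*(-4 + 8*I*sqrt(2))) = 74*(-24 + 48*I*sqrt(2)) = -1776 + 3552*I*sqrt(2)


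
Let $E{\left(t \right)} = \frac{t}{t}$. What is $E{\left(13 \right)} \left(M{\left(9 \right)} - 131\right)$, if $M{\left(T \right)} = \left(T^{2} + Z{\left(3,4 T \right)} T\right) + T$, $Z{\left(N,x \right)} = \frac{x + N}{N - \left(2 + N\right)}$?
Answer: $- \frac{433}{2} \approx -216.5$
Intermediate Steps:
$E{\left(t \right)} = 1$
$Z{\left(N,x \right)} = - \frac{N}{2} - \frac{x}{2}$ ($Z{\left(N,x \right)} = \frac{N + x}{-2} = \left(N + x\right) \left(- \frac{1}{2}\right) = - \frac{N}{2} - \frac{x}{2}$)
$M{\left(T \right)} = T + T^{2} + T \left(- \frac{3}{2} - 2 T\right)$ ($M{\left(T \right)} = \left(T^{2} + \left(\left(- \frac{1}{2}\right) 3 - \frac{4 T}{2}\right) T\right) + T = \left(T^{2} + \left(- \frac{3}{2} - 2 T\right) T\right) + T = \left(T^{2} + T \left(- \frac{3}{2} - 2 T\right)\right) + T = T + T^{2} + T \left(- \frac{3}{2} - 2 T\right)$)
$E{\left(13 \right)} \left(M{\left(9 \right)} - 131\right) = 1 \left(\left(-1\right) 9 \left(\frac{1}{2} + 9\right) - 131\right) = 1 \left(\left(-1\right) 9 \cdot \frac{19}{2} - 131\right) = 1 \left(- \frac{171}{2} - 131\right) = 1 \left(- \frac{433}{2}\right) = - \frac{433}{2}$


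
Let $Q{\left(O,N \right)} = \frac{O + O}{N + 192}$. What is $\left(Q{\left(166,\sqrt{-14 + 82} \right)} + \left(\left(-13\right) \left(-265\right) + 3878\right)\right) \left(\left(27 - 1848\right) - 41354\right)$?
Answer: $- \frac{2909140696275}{9199} + \frac{7167050 \sqrt{17}}{9199} \approx -3.1624 \cdot 10^{8}$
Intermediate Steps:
$Q{\left(O,N \right)} = \frac{2 O}{192 + N}$
$\left(Q{\left(166,\sqrt{-14 + 82} \right)} + \left(\left(-13\right) \left(-265\right) + 3878\right)\right) \left(\left(27 - 1848\right) - 41354\right) = \left(2 \cdot 166 \frac{1}{192 + \sqrt{-14 + 82}} + \left(\left(-13\right) \left(-265\right) + 3878\right)\right) \left(\left(27 - 1848\right) - 41354\right) = \left(2 \cdot 166 \frac{1}{192 + \sqrt{68}} + \left(3445 + 3878\right)\right) \left(\left(27 - 1848\right) - 41354\right) = \left(2 \cdot 166 \frac{1}{192 + 2 \sqrt{17}} + 7323\right) \left(-1821 - 41354\right) = \left(\frac{332}{192 + 2 \sqrt{17}} + 7323\right) \left(-43175\right) = \left(7323 + \frac{332}{192 + 2 \sqrt{17}}\right) \left(-43175\right) = -316170525 - \frac{14334100}{192 + 2 \sqrt{17}}$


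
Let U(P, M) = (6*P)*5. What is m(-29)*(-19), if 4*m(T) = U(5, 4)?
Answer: -1425/2 ≈ -712.50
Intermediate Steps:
U(P, M) = 30*P
m(T) = 75/2 (m(T) = (30*5)/4 = (1/4)*150 = 75/2)
m(-29)*(-19) = (75/2)*(-19) = -1425/2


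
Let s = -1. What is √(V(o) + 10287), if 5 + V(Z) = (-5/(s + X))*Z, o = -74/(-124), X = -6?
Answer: √1936756682/434 ≈ 101.40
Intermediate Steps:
o = 37/62 (o = -74*(-1/124) = 37/62 ≈ 0.59677)
V(Z) = -5 + 5*Z/7 (V(Z) = -5 + (-5/(-1 - 6))*Z = -5 + (-5/(-7))*Z = -5 + (-5*(-⅐))*Z = -5 + 5*Z/7)
√(V(o) + 10287) = √((-5 + (5/7)*(37/62)) + 10287) = √((-5 + 185/434) + 10287) = √(-1985/434 + 10287) = √(4462573/434) = √1936756682/434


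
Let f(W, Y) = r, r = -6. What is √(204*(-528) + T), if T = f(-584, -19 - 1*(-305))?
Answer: I*√107718 ≈ 328.2*I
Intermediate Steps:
f(W, Y) = -6
T = -6
√(204*(-528) + T) = √(204*(-528) - 6) = √(-107712 - 6) = √(-107718) = I*√107718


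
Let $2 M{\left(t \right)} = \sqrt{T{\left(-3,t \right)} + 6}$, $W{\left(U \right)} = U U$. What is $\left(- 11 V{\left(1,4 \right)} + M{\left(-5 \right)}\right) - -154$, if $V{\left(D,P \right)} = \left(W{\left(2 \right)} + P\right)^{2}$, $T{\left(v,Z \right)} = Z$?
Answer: $- \frac{1099}{2} \approx -549.5$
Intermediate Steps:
$W{\left(U \right)} = U^{2}$
$V{\left(D,P \right)} = \left(4 + P\right)^{2}$ ($V{\left(D,P \right)} = \left(2^{2} + P\right)^{2} = \left(4 + P\right)^{2}$)
$M{\left(t \right)} = \frac{\sqrt{6 + t}}{2}$ ($M{\left(t \right)} = \frac{\sqrt{t + 6}}{2} = \frac{\sqrt{6 + t}}{2}$)
$\left(- 11 V{\left(1,4 \right)} + M{\left(-5 \right)}\right) - -154 = \left(- 11 \left(4 + 4\right)^{2} + \frac{\sqrt{6 - 5}}{2}\right) - -154 = \left(- 11 \cdot 8^{2} + \frac{\sqrt{1}}{2}\right) + 154 = \left(\left(-11\right) 64 + \frac{1}{2} \cdot 1\right) + 154 = \left(-704 + \frac{1}{2}\right) + 154 = - \frac{1407}{2} + 154 = - \frac{1099}{2}$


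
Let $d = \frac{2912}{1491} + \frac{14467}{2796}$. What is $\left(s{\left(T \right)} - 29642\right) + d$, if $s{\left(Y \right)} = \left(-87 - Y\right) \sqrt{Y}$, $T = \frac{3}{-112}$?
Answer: $- \frac{1960998801}{66172} - \frac{9741 i \sqrt{21}}{3136} \approx -29635.0 - 14.234 i$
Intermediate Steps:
$d = \frac{471623}{66172}$ ($d = 2912 \cdot \frac{1}{1491} + 14467 \cdot \frac{1}{2796} = \frac{416}{213} + \frac{14467}{2796} = \frac{471623}{66172} \approx 7.1272$)
$T = - \frac{3}{112}$ ($T = 3 \left(- \frac{1}{112}\right) = - \frac{3}{112} \approx -0.026786$)
$s{\left(Y \right)} = \sqrt{Y} \left(-87 - Y\right)$
$\left(s{\left(T \right)} - 29642\right) + d = \left(\sqrt{- \frac{3}{112}} \left(-87 - - \frac{3}{112}\right) - 29642\right) + \frac{471623}{66172} = \left(\frac{i \sqrt{21}}{28} \left(-87 + \frac{3}{112}\right) - 29642\right) + \frac{471623}{66172} = \left(\frac{i \sqrt{21}}{28} \left(- \frac{9741}{112}\right) - 29642\right) + \frac{471623}{66172} = \left(- \frac{9741 i \sqrt{21}}{3136} - 29642\right) + \frac{471623}{66172} = \left(-29642 - \frac{9741 i \sqrt{21}}{3136}\right) + \frac{471623}{66172} = - \frac{1960998801}{66172} - \frac{9741 i \sqrt{21}}{3136}$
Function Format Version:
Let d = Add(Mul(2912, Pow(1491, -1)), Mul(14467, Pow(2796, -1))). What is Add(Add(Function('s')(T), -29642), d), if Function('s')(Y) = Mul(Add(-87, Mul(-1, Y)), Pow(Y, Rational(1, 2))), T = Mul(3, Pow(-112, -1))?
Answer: Add(Rational(-1960998801, 66172), Mul(Rational(-9741, 3136), I, Pow(21, Rational(1, 2)))) ≈ Add(-29635., Mul(-14.234, I))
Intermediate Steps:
d = Rational(471623, 66172) (d = Add(Mul(2912, Rational(1, 1491)), Mul(14467, Rational(1, 2796))) = Add(Rational(416, 213), Rational(14467, 2796)) = Rational(471623, 66172) ≈ 7.1272)
T = Rational(-3, 112) (T = Mul(3, Rational(-1, 112)) = Rational(-3, 112) ≈ -0.026786)
Function('s')(Y) = Mul(Pow(Y, Rational(1, 2)), Add(-87, Mul(-1, Y)))
Add(Add(Function('s')(T), -29642), d) = Add(Add(Mul(Pow(Rational(-3, 112), Rational(1, 2)), Add(-87, Mul(-1, Rational(-3, 112)))), -29642), Rational(471623, 66172)) = Add(Add(Mul(Mul(Rational(1, 28), I, Pow(21, Rational(1, 2))), Add(-87, Rational(3, 112))), -29642), Rational(471623, 66172)) = Add(Add(Mul(Mul(Rational(1, 28), I, Pow(21, Rational(1, 2))), Rational(-9741, 112)), -29642), Rational(471623, 66172)) = Add(Add(Mul(Rational(-9741, 3136), I, Pow(21, Rational(1, 2))), -29642), Rational(471623, 66172)) = Add(Add(-29642, Mul(Rational(-9741, 3136), I, Pow(21, Rational(1, 2)))), Rational(471623, 66172)) = Add(Rational(-1960998801, 66172), Mul(Rational(-9741, 3136), I, Pow(21, Rational(1, 2))))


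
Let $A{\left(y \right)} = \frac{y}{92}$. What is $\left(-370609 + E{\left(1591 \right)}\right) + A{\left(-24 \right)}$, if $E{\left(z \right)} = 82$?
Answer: $- \frac{8522127}{23} \approx -3.7053 \cdot 10^{5}$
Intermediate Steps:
$A{\left(y \right)} = \frac{y}{92}$ ($A{\left(y \right)} = y \frac{1}{92} = \frac{y}{92}$)
$\left(-370609 + E{\left(1591 \right)}\right) + A{\left(-24 \right)} = \left(-370609 + 82\right) + \frac{1}{92} \left(-24\right) = -370527 - \frac{6}{23} = - \frac{8522127}{23}$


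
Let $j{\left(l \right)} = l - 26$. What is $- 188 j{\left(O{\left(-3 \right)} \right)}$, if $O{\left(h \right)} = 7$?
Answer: $3572$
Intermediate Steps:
$j{\left(l \right)} = -26 + l$ ($j{\left(l \right)} = l - 26 = -26 + l$)
$- 188 j{\left(O{\left(-3 \right)} \right)} = - 188 \left(-26 + 7\right) = \left(-188\right) \left(-19\right) = 3572$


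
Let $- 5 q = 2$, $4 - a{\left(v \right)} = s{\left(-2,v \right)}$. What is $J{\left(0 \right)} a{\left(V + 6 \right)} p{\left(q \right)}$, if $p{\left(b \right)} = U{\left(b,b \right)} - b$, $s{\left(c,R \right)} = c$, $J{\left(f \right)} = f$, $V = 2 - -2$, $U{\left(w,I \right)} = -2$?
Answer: $0$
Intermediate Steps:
$V = 4$ ($V = 2 + 2 = 4$)
$a{\left(v \right)} = 6$ ($a{\left(v \right)} = 4 - -2 = 4 + 2 = 6$)
$q = - \frac{2}{5}$ ($q = \left(- \frac{1}{5}\right) 2 = - \frac{2}{5} \approx -0.4$)
$p{\left(b \right)} = -2 - b$
$J{\left(0 \right)} a{\left(V + 6 \right)} p{\left(q \right)} = 0 \cdot 6 \left(-2 - - \frac{2}{5}\right) = 0 \left(-2 + \frac{2}{5}\right) = 0 \left(- \frac{8}{5}\right) = 0$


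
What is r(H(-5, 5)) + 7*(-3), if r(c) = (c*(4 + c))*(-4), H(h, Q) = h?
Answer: -41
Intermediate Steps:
r(c) = -4*c*(4 + c)
r(H(-5, 5)) + 7*(-3) = -4*(-5)*(4 - 5) + 7*(-3) = -4*(-5)*(-1) - 21 = -20 - 21 = -41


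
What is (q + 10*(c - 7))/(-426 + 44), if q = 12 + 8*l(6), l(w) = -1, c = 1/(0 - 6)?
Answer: 203/1146 ≈ 0.17714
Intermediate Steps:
c = -⅙ (c = 1/(-6) = -⅙ ≈ -0.16667)
q = 4 (q = 12 + 8*(-1) = 12 - 8 = 4)
(q + 10*(c - 7))/(-426 + 44) = (4 + 10*(-⅙ - 7))/(-426 + 44) = (4 + 10*(-43/6))/(-382) = (4 - 215/3)*(-1/382) = -203/3*(-1/382) = 203/1146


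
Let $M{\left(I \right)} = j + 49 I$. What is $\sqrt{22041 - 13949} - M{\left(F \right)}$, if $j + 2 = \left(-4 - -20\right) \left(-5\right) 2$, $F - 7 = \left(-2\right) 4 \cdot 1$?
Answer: $211 + 34 \sqrt{7} \approx 300.96$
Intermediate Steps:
$F = -1$ ($F = 7 + \left(-2\right) 4 \cdot 1 = 7 - 8 = -1$)
$j = -162$ ($j = -2 + \left(-4 - -20\right) \left(-5\right) 2 = -2 + \left(-4 + 20\right) \left(-5\right) 2 = -2 + 16 \left(-5\right) 2 = -2 - 160 = -162$)
$M{\left(I \right)} = -162 + 49 I$
$\sqrt{22041 - 13949} - M{\left(F \right)} = \sqrt{22041 - 13949} - \left(-162 + 49 \left(-1\right)\right) = \sqrt{8092} - \left(-162 - 49\right) = 34 \sqrt{7} - -211 = 34 \sqrt{7} + 211 = 211 + 34 \sqrt{7}$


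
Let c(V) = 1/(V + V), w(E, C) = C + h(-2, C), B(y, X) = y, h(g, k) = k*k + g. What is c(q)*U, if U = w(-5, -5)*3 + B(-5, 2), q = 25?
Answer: 49/50 ≈ 0.98000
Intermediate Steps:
h(g, k) = g + k**2 (h(g, k) = k**2 + g = g + k**2)
w(E, C) = -2 + C + C**2 (w(E, C) = C + (-2 + C**2) = -2 + C + C**2)
c(V) = 1/(2*V)
U = 49 (U = (-2 - 5 + (-5)**2)*3 - 5 = (-2 - 5 + 25)*3 - 5 = 18*3 - 5 = 54 - 5 = 49)
c(q)*U = ((1/2)/25)*49 = ((1/2)*(1/25))*49 = (1/50)*49 = 49/50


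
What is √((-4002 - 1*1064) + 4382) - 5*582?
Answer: -2910 + 6*I*√19 ≈ -2910.0 + 26.153*I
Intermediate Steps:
√((-4002 - 1*1064) + 4382) - 5*582 = √((-4002 - 1064) + 4382) - 1*2910 = √(-5066 + 4382) - 2910 = √(-684) - 2910 = 6*I*√19 - 2910 = -2910 + 6*I*√19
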